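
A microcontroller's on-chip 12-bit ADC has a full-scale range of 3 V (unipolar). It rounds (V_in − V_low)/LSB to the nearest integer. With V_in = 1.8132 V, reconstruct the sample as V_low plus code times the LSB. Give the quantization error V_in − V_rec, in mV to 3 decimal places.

-0.277 mV

Step size: 3 V ÷ 2^12 = 0.732 mV.
(1.8132 − 0)/0.000732422 = 2475.6224; round gives code 2476.
Code 2476 maps back to 0 + 2476×0.000732422 V = 1.8134766 V.
Error = 1.8132 − 1.8134766 = -0.000276563 V = -0.277 mV.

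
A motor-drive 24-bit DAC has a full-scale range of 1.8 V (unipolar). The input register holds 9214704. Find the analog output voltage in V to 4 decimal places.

LSB = 1.8 V / 2^24 = 0.11 µV.
V_out = 0 + 9214704 × 1.07288e-07 V = 0.98863 V.

0.9886 V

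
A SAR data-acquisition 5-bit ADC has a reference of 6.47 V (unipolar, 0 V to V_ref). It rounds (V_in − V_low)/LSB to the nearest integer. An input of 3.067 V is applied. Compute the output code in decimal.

code 15

LSB = 6.47 V / 32 = 202.188 mV.
(V_in − V_low)/LSB = (3.067 − 0) / 0.202187 = 15.169.
Round → code 15.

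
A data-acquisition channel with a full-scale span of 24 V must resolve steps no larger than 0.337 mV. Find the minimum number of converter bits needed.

17 bits

Number of steps required ≥ 24 V / 0.337 mV = 71216.62.
Need 2^N ≥ 71216.62; 2^16 = 65536, 2^17 = 131072.
Minimum N = 17.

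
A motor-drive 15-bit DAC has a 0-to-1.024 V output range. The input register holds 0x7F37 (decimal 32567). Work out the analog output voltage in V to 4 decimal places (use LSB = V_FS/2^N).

1.0177 V

LSB = 1.024 V / 2^15 = 31.25 µV.
Code 0x7F37 = 32567 decimal.
V_out = 0 + 32567 × 3.125e-05 V = 1.01772 V.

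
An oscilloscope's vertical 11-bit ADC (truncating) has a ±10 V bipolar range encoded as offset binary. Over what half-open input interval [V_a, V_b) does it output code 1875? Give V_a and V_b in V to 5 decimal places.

LSB = 20/2^11 = 9.766 mV.
V_a = V_low + 1875·LSB = 8.31055 V; V_b = V_low + 1876·LSB = 8.32031 V.

[8.31055 V, 8.32031 V)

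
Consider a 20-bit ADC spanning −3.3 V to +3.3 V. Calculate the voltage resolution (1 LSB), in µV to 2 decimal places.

Full-scale span = 6.6 V.
LSB = 6.6 / 2^20 = 6.6 / 1048576 = 6.29425e-06 V = 6.29 µV.

6.29 µV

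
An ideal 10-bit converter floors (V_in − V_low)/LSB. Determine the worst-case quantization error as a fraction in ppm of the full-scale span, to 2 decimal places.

976.56 ppm

Truncating → worst-case error = 1 LSB = V_FS/2^10, so 1e+06/1024 = 976.562 ppm of full scale.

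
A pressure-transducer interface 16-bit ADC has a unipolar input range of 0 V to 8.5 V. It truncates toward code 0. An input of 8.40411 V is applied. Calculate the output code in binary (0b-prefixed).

code 0b1111110100011100 (decimal 64796)

With 65536 levels over 8.5 V, one step is 129.70 µV.
Input sits at 64796.677 steps above V_low.
So the output code is 64796.
In binary (0b-prefixed): 0b1111110100011100.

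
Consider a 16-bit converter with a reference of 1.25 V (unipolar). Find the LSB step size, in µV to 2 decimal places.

19.07 µV

Full-scale span = 1.25 V.
LSB = 1.25 / 2^16 = 1.25 / 65536 = 1.90735e-05 V = 19.07 µV.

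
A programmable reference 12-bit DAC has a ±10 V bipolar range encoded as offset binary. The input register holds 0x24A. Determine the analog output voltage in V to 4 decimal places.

-7.1387 V

LSB = 20 V / 2^12 = 4.883 mV.
Code 0x24A = 586 decimal.
V_out = (−10) + 586 × 0.00488281 V = -7.13867 V.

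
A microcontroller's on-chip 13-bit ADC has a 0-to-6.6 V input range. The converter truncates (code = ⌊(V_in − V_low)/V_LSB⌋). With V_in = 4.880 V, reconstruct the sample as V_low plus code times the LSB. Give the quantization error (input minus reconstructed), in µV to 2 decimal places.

One LSB is 6.6 V / 8192 = 0.806 mV.
Scaled input = 6057.1152 LSBs, so code = 6057.
V_rec = 0 + 6057·0.000805664 = 4.8799072 V.
Difference: 9.27734e-05 V → 92.77 µV.

92.77 µV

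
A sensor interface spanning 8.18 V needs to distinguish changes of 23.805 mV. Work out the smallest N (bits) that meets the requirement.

Number of steps required ≥ 8.18 V / 23.805 mV = 343.63.
Need 2^N ≥ 343.63; 2^8 = 256, 2^9 = 512.
Minimum N = 9.

9 bits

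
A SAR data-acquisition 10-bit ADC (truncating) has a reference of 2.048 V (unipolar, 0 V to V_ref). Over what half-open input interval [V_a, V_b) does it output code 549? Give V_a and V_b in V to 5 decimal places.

LSB = 2.048/2^10 = 2.000 mV.
V_a = V_low + 549·LSB = 1.098 V; V_b = V_low + 550·LSB = 1.1 V.

[1.09800 V, 1.10000 V)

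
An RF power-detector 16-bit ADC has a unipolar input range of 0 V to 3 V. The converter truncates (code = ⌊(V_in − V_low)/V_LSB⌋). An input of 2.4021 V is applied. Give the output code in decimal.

code 52474

Full-scale span = 3 V; LSB = 3/2^16 = 45.78 µV.
Input sits at 52474.675 steps above V_low.
So the output code is 52474.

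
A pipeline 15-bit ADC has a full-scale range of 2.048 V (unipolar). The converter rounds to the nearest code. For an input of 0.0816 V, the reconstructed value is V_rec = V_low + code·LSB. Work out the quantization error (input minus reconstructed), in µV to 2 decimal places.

-25.00 µV

One LSB is 2.048 V / 32768 = 62.50 µV.
(V_in − V_low)/LSB = (0.0816 − 0)/6.25e-05 = 1305.6000 → code 1306 (round).
Code 1306 maps back to 0 + 1306×6.25e-05 V = 0.081625 V.
Difference: -2.5e-05 V → -25.00 µV.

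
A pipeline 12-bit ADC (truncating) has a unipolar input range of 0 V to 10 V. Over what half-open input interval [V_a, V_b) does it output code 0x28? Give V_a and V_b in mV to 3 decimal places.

LSB = 10/2^12 = 2.441 mV.
Code 0x28 = 40 decimal.
V_a = V_low + 40·LSB = 0.0976562 V; V_b = V_low + 41·LSB = 0.100098 V.

[97.656 mV, 100.098 mV)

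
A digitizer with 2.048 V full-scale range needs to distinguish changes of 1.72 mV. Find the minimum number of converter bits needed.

11 bits

Number of steps required ≥ 2.048 V / 1.72 mV = 1190.70.
Need 2^N ≥ 1190.70; 2^10 = 1024, 2^11 = 2048.
Minimum N = 11.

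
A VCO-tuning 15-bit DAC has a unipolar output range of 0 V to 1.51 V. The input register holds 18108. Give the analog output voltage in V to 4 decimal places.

0.8344 V

LSB = 1.51 V / 2^15 = 46.08 µV.
V_out = 0 + 18108 × 4.60815e-05 V = 0.834445 V.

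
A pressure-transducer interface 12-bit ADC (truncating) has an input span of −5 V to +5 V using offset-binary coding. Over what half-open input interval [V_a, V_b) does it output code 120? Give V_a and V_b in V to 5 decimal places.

LSB = 10/2^12 = 2.441 mV.
V_a = V_low + 120·LSB = -4.70703 V; V_b = V_low + 121·LSB = -4.70459 V.

[-4.70703 V, -4.70459 V)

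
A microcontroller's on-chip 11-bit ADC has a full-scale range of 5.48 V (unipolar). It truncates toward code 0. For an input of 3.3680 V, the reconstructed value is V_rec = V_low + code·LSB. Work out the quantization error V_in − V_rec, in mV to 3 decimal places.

1.867 mV

One LSB is 5.48 V / 2048 = 2.676 mV.
(V_in − V_low)/LSB = (3.3680 − 0)/0.00267578 = 1258.6978 → code 1258 (floor).
V_rec = 0 + 1258·0.00267578 = 3.3661328 V.
Error = 3.3680 − 3.3661328 = 0.00186719 V = 1.867 mV.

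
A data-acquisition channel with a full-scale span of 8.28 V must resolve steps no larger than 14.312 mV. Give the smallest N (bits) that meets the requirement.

10 bits

Number of steps required ≥ 8.28 V / 14.312 mV = 578.54.
Need 2^N ≥ 578.54; 2^9 = 512, 2^10 = 1024.
Minimum N = 10.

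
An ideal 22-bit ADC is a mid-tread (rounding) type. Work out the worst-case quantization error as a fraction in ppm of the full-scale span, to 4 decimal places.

Rounding → worst-case error = ½ LSB = V_FS/2^23, so 1e+06/8388608 = 0.119209 ppm of full scale.

0.1192 ppm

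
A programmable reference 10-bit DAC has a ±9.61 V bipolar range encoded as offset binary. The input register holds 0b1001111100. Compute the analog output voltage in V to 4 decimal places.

LSB = 19.22 V / 2^10 = 18.770 mV.
Code 0b1001111100 = 636 decimal.
V_out = (−9.61) + 636 × 0.0187695 V = 2.32742 V.

2.3274 V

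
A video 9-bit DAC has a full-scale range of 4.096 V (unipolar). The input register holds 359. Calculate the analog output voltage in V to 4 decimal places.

LSB = 4.096 V / 2^9 = 8.000 mV.
V_out = 0 + 359 × 0.008 V = 2.872 V.

2.8720 V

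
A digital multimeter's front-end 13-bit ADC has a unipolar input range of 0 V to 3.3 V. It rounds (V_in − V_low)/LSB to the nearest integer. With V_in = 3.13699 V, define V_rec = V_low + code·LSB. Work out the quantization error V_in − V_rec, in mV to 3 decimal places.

Step size: 3.3 V ÷ 2^13 = 402.83 µV.
(V_in − V_low)/LSB = (3.13699 − 0)/0.000402832 = 7787.3400 → code 7787 (round).
V_rec = 0 + 7787·0.000402832 = 3.136853 V.
Error = 3.13699 − 3.136853 = 0.000136973 V = 0.137 mV.

0.137 mV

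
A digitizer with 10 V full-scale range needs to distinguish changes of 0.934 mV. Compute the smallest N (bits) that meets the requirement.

14 bits

Number of steps required ≥ 10 V / 0.934 mV = 10706.64.
Need 2^N ≥ 10706.64; 2^13 = 8192, 2^14 = 16384.
Minimum N = 14.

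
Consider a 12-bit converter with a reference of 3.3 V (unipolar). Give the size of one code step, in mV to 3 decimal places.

Full-scale span = 3.3 V.
LSB = 3.3 / 2^12 = 3.3 / 4096 = 0.000805664 V = 0.806 mV.

0.806 mV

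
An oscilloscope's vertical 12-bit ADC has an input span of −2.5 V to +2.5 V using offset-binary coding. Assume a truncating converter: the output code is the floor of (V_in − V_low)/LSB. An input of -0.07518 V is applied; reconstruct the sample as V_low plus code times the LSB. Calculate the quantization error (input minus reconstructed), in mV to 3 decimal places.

Step size: 5 V ÷ 2^12 = 1.221 mV.
(-0.07518 − (−2.5))/0.0012207 = 1986.4125; ⌊·⌋ gives code 1986.
Code 1986 maps back to (−2.5) + 1986×0.0012207 V = -0.075683594 V.
V_in − V_rec = 0.000503594 V = 0.504 mV.

0.504 mV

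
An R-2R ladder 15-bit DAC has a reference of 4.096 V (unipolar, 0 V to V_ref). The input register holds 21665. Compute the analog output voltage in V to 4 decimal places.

2.7081 V

LSB = 4.096 V / 2^15 = 125.00 µV.
V_out = 0 + 21665 × 0.000125 V = 2.70812 V.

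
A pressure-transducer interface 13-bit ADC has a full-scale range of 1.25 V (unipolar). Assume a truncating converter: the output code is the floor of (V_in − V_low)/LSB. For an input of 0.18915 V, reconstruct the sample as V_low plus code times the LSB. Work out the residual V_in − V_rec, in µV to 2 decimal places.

LSB = 1.25/2^13 = 152.59 µV.
Scaled input = 1239.6134 LSBs, so code = 1239.
Code 1239 maps back to 0 + 1239×0.000152588 V = 0.1890564 V.
V_in − V_rec = 9.36035e-05 V = 93.60 µV.

93.60 µV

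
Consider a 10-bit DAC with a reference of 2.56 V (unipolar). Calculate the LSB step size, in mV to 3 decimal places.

Full-scale span = 2.56 V.
LSB = 2.56 / 2^10 = 2.56 / 1024 = 0.0025 V = 2.500 mV.

2.500 mV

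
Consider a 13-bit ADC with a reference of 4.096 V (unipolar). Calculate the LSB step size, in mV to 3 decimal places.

Full-scale span = 4.096 V.
LSB = 4.096 / 2^13 = 4.096 / 8192 = 0.0005 V = 0.500 mV.

0.500 mV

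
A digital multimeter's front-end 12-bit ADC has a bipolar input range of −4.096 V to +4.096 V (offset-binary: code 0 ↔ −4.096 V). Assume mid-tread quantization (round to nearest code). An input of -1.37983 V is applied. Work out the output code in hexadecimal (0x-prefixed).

code 0x54E (decimal 1358)

Full-scale span = 8.192 V; LSB = 8.192/2^12 = 2.000 mV.
(V_in − V_low)/LSB = (-1.37983 − (−4.096)) / 0.002 = 1358.085.
Round → code 1358.
In hexadecimal (0x-prefixed): 0x54E.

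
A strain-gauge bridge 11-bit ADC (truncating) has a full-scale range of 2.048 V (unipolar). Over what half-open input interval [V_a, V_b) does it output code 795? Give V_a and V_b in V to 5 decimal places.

[0.79500 V, 0.79600 V)

LSB = 2.048/2^11 = 1.000 mV.
V_a = V_low + 795·LSB = 0.795 V; V_b = V_low + 796·LSB = 0.796 V.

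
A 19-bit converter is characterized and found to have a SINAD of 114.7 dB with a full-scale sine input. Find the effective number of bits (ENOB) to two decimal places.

ENOB = (SINAD − 1.76) / 6.02 = (114.7 − 1.76)/6.02 = 18.761.

18.76 bits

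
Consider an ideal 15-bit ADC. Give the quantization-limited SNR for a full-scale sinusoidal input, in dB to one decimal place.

SNR ≈ 6.02·N + 1.76 dB = 6.02·15 + 1.76 = 92.06 dB.

92.1 dB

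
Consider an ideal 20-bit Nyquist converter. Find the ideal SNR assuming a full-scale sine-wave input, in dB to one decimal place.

SNR ≈ 6.02·N + 1.76 dB = 6.02·20 + 1.76 = 122.16 dB.

122.2 dB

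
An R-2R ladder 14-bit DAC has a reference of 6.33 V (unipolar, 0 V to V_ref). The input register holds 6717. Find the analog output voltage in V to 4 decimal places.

LSB = 6.33 V / 2^14 = 386.35 µV.
V_out = 0 + 6717 × 0.000386353 V = 2.59513 V.

2.5951 V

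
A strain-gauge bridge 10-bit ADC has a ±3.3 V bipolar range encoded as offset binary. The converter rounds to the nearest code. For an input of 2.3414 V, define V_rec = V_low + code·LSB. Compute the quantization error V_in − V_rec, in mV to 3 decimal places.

Step size: 6.6 V ÷ 2^10 = 6.445 mV.
(2.3414 − (−3.3))/0.00644531 = 875.2718; round gives code 875.
Code 875 maps back to (−3.3) + 875×0.00644531 V = 2.3396484 V.
Difference: 0.00175156 V → 1.752 mV.

1.752 mV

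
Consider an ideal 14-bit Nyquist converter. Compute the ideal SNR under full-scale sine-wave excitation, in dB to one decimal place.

86.0 dB

SNR ≈ 6.02·N + 1.76 dB = 6.02·14 + 1.76 = 86.04 dB.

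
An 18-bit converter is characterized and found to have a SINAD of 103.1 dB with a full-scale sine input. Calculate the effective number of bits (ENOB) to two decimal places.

ENOB = (SINAD − 1.76) / 6.02 = (103.1 − 1.76)/6.02 = 16.834.

16.83 bits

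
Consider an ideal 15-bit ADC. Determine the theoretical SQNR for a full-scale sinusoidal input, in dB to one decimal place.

SNR ≈ 6.02·N + 1.76 dB = 6.02·15 + 1.76 = 92.06 dB.

92.1 dB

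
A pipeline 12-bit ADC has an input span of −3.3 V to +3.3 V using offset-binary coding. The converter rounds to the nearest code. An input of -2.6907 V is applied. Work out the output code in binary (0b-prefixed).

LSB = 6.6 V / 4096 = 1.611 mV.
(-2.6907 − (−3.3)) / 0.00161133 = 378.135 LSBs.
Round → code 378.
In binary (0b-prefixed): 0b101111010.

code 0b101111010 (decimal 378)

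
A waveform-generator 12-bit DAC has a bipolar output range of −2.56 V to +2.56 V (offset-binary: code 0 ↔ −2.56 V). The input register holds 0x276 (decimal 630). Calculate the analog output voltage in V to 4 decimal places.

-1.7725 V

LSB = 5.12 V / 2^12 = 1.250 mV.
Code 0x276 = 630 decimal.
V_out = (−2.56) + 630 × 0.00125 V = -1.7725 V.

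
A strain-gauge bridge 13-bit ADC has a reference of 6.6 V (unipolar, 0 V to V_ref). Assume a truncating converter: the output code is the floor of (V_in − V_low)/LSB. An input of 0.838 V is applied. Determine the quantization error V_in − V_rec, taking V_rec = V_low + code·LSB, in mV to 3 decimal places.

0.109 mV

One LSB is 6.6 V / 8192 = 0.806 mV.
Scaled input = 1040.1358 LSBs, so code = 1040.
V_rec = 0 + 1040·0.000805664 = 0.83789062 V.
Error = 0.838 − 0.83789062 = 0.000109375 V = 0.109 mV.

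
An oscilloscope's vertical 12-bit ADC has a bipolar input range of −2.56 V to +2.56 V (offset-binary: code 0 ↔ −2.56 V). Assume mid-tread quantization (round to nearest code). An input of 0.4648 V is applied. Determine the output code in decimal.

code 2420

With 4096 levels over 5.12 V, one step is 1.250 mV.
(0.4648 − (−2.56)) / 0.00125 = 2419.840 LSBs.
Round → code 2420.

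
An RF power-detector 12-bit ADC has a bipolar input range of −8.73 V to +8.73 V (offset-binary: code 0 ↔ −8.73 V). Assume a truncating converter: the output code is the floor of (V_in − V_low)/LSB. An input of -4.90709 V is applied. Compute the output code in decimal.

With 4096 levels over 17.46 V, one step is 4.263 mV.
(V_in − V_low)/LSB = (-4.90709 − (−8.73)) / 0.0042627 = 896.829.
⌊·⌋(896.829) = 896.

code 896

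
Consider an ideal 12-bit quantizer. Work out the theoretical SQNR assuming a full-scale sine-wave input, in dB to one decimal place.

74.0 dB

SNR ≈ 6.02·N + 1.76 dB = 6.02·12 + 1.76 = 74.00 dB.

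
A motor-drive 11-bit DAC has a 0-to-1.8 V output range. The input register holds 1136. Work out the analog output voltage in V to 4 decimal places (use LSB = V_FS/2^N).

0.9984 V

LSB = 1.8 V / 2^11 = 0.879 mV.
V_out = 0 + 1136 × 0.000878906 V = 0.998437 V.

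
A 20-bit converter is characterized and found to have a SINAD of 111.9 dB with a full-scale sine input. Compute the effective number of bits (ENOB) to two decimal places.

18.30 bits

ENOB = (SINAD − 1.76) / 6.02 = (111.9 − 1.76)/6.02 = 18.296.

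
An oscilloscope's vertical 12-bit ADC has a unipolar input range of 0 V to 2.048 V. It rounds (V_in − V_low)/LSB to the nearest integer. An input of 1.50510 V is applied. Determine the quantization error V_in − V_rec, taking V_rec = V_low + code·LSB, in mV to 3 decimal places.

LSB = 2.048/2^12 = 0.500 mV.
Scaled input = 3010.2000 LSBs, so code = 3010.
Reconstructed: 1.505 V.
Error = 1.50510 − 1.505 = 0.0001 V = 0.100 mV.

0.100 mV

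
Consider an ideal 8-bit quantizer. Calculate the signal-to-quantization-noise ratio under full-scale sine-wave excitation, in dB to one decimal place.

49.9 dB

SNR ≈ 6.02·N + 1.76 dB = 6.02·8 + 1.76 = 49.92 dB.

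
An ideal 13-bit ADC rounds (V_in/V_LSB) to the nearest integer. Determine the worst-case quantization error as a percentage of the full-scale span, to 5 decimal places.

Rounding → worst-case error = ½ LSB = V_FS/2^14, so 100/16384 = 0.00610352 % of full scale.

0.00610 %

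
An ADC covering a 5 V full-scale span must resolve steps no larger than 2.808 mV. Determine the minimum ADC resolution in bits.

Number of steps required ≥ 5 V / 2.808 mV = 1780.63.
Need 2^N ≥ 1780.63; 2^10 = 1024, 2^11 = 2048.
Minimum N = 11.

11 bits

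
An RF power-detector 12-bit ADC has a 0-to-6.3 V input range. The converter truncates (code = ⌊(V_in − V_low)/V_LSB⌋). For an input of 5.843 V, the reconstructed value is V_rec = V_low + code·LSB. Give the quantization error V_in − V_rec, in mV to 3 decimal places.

1.350 mV

LSB = 6.3/2^12 = 1.538 mV.
Scaled input = 3798.8775 LSBs, so code = 3798.
V_rec = 0 + 3798·0.00153809 = 5.8416504 V.
V_in − V_rec = 0.00134961 V = 1.350 mV.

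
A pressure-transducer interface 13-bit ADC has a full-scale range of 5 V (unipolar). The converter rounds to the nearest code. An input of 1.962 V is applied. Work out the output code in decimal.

code 3215

With 8192 levels over 5 V, one step is 0.610 mV.
Input sits at 3214.541 steps above V_low.
So the output code is 3215.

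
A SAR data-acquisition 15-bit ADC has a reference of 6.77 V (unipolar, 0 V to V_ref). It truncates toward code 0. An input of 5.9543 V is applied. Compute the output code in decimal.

Full-scale span = 6.77 V; LSB = 6.77/2^15 = 206.60 µV.
(V_in − V_low)/LSB = (5.9543 − 0) / 0.000206604 = 28819.867.
⌊·⌋(28819.867) = 28819.

code 28819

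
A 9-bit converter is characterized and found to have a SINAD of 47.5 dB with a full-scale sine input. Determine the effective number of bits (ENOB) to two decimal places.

ENOB = (SINAD − 1.76) / 6.02 = (47.5 − 1.76)/6.02 = 7.598.

7.60 bits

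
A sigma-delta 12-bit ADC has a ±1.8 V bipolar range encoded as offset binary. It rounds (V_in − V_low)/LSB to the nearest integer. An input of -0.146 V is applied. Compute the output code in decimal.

code 1882

With 4096 levels over 3.6 V, one step is 0.879 mV.
(V_in − V_low)/LSB = (-0.146 − (−1.8)) / 0.000878906 = 1881.884.
Round → code 1882.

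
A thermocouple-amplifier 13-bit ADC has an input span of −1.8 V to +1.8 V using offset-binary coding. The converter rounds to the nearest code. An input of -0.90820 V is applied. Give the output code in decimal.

LSB = 3.6 V / 8192 = 439.45 µV.
(V_in − V_low)/LSB = (-0.90820 − (−1.8)) / 0.000439453 = 2029.340.
So the output code is 2029.

code 2029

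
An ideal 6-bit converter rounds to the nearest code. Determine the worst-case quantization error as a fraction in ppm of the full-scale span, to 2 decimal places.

Rounding → worst-case error = ½ LSB = V_FS/2^7, so 1e+06/128 = 7812.5 ppm of full scale.

7812.50 ppm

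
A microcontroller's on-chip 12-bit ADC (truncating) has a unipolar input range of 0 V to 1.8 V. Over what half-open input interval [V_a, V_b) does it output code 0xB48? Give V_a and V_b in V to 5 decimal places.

LSB = 1.8/2^12 = 439.45 µV.
Code 0xB48 = 2888 decimal.
V_a = V_low + 2888·LSB = 1.26914 V; V_b = V_low + 2889·LSB = 1.26958 V.

[1.26914 V, 1.26958 V)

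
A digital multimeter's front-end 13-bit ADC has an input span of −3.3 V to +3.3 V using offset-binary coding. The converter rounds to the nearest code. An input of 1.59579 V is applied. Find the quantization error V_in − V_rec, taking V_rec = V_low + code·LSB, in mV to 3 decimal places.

-0.231 mV

LSB = 6.6/2^13 = 0.806 mV.
(1.59579 − (−3.3))/0.000805664 = 6076.7139; round gives code 6077.
Reconstructed: 1.5960205 V.
Difference: -0.000230508 V → -0.231 mV.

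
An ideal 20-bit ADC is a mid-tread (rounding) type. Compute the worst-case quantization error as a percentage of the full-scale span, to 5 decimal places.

0.00005 %

Rounding → worst-case error = ½ LSB = V_FS/2^21, so 100/2097152 = 4.76837e-05 % of full scale.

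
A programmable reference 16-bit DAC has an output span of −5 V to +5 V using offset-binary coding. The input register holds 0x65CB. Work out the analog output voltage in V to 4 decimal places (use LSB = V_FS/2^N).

-1.0237 V

LSB = 10 V / 2^16 = 152.59 µV.
Code 0x65CB = 26059 decimal.
V_out = (−5) + 26059 × 0.000152588 V = -1.02371 V.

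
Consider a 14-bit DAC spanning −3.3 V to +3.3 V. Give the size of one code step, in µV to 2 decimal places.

Full-scale span = 6.6 V.
LSB = 6.6 / 2^14 = 6.6 / 16384 = 0.000402832 V = 402.83 µV.

402.83 µV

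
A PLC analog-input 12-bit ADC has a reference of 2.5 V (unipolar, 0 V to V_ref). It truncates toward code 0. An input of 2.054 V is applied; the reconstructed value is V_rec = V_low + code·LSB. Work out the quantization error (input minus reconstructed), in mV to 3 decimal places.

LSB = 2.5/2^12 = 0.610 mV.
(2.054 − 0)/0.000610352 = 3365.2736; ⌊·⌋ gives code 3365.
V_rec = 0 + 3365·0.000610352 = 2.053833 V.
Error = 2.054 − 2.053833 = 0.000166992 V = 0.167 mV.

0.167 mV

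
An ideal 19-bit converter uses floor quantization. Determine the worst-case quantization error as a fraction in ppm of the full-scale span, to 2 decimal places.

1.91 ppm

Truncating → worst-case error = 1 LSB = V_FS/2^19, so 1e+06/524288 = 1.90735 ppm of full scale.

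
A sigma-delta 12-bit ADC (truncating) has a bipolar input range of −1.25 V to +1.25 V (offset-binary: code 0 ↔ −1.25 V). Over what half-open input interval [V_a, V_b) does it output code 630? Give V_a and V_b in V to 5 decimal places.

LSB = 2.5/2^12 = 0.610 mV.
V_a = V_low + 630·LSB = -0.865479 V; V_b = V_low + 631·LSB = -0.864868 V.

[-0.86548 V, -0.86487 V)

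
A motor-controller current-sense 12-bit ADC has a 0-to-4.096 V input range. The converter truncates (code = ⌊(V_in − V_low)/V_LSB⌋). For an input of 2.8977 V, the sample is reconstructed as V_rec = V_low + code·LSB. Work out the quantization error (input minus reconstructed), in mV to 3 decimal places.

0.700 mV

One LSB is 4.096 V / 4096 = 1.000 mV.
(2.8977 − 0)/0.001 = 2897.7000; ⌊·⌋ gives code 2897.
V_rec = 0 + 2897·0.001 = 2.897 V.
V_in − V_rec = 0.0007 V = 0.700 mV.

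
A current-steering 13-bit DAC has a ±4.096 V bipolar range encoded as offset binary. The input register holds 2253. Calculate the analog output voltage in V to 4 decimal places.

-1.8430 V

LSB = 8.192 V / 2^13 = 1.000 mV.
V_out = (−4.096) + 2253 × 0.001 V = -1.843 V.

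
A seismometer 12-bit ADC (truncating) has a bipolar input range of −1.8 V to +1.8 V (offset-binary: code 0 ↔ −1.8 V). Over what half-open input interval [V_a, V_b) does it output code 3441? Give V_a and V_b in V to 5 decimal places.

LSB = 3.6/2^12 = 0.879 mV.
V_a = V_low + 3441·LSB = 1.22432 V; V_b = V_low + 3442·LSB = 1.2252 V.

[1.22432 V, 1.22520 V)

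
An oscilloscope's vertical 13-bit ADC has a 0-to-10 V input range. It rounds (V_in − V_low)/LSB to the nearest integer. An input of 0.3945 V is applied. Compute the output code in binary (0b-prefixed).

code 0b101000011 (decimal 323)

With 8192 levels over 10 V, one step is 1.221 mV.
(0.3945 − 0) / 0.0012207 = 323.174 LSBs.
Round → code 323.
In binary (0b-prefixed): 0b101000011.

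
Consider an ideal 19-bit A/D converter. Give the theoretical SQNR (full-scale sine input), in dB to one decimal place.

116.1 dB

SNR ≈ 6.02·N + 1.76 dB = 6.02·19 + 1.76 = 116.14 dB.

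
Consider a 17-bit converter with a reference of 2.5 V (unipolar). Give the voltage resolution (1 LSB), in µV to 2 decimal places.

Full-scale span = 2.5 V.
LSB = 2.5 / 2^17 = 2.5 / 131072 = 1.90735e-05 V = 19.07 µV.

19.07 µV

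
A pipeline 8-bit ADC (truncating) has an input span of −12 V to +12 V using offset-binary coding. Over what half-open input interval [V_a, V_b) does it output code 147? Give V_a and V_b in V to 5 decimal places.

[1.78125 V, 1.87500 V)

LSB = 24/2^8 = 93.750 mV.
V_a = V_low + 147·LSB = 1.78125 V; V_b = V_low + 148·LSB = 1.875 V.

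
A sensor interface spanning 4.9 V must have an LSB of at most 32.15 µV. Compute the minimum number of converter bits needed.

Number of steps required ≥ 4.9 V / 32.15 µV = 152410.58.
Need 2^N ≥ 152410.58; 2^17 = 131072, 2^18 = 262144.
Minimum N = 18.

18 bits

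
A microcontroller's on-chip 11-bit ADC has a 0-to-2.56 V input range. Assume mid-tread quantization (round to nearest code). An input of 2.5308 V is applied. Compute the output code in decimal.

Full-scale span = 2.56 V; LSB = 2.56/2^11 = 1.250 mV.
(2.5308 − 0) / 0.00125 = 2024.640 LSBs.
So the output code is 2025.

code 2025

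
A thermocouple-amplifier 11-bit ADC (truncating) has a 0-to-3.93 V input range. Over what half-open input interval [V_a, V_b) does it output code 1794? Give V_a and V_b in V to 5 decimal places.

[3.44259 V, 3.44451 V)

LSB = 3.93/2^11 = 1.919 mV.
V_a = V_low + 1794·LSB = 3.44259 V; V_b = V_low + 1795·LSB = 3.44451 V.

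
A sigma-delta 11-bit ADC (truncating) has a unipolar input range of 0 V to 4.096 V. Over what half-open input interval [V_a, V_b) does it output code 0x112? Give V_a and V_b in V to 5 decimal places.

[0.54800 V, 0.55000 V)

LSB = 4.096/2^11 = 2.000 mV.
Code 0x112 = 274 decimal.
V_a = V_low + 274·LSB = 0.548 V; V_b = V_low + 275·LSB = 0.55 V.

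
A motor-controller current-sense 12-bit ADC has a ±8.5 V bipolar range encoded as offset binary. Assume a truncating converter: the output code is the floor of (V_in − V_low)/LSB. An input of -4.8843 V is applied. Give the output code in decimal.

LSB = 17 V / 4096 = 4.150 mV.
Input sits at 871.171 steps above V_low.
So the output code is 871.

code 871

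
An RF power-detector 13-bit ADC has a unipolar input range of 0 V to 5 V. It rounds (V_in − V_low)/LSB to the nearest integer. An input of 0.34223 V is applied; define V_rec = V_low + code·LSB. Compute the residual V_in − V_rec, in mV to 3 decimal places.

One LSB is 5 V / 8192 = 0.610 mV.
(V_in − V_low)/LSB = (0.34223 − 0)/0.000610352 = 560.7096 → code 561 (round).
Code 561 maps back to 0 + 561×0.000610352 V = 0.34240723 V.
Difference: -0.000177227 V → -0.177 mV.

-0.177 mV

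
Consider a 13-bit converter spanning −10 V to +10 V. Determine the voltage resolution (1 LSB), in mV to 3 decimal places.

2.441 mV

Full-scale span = 20 V.
LSB = 20 / 2^13 = 20 / 8192 = 0.00244141 V = 2.441 mV.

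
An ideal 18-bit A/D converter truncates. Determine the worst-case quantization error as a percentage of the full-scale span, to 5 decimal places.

0.00038 %

Truncating → worst-case error = 1 LSB = V_FS/2^18, so 100/262144 = 0.00038147 % of full scale.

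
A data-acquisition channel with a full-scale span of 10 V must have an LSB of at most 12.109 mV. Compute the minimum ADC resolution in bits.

10 bits

Number of steps required ≥ 10 V / 12.109 mV = 825.83.
Need 2^N ≥ 825.83; 2^9 = 512, 2^10 = 1024.
Minimum N = 10.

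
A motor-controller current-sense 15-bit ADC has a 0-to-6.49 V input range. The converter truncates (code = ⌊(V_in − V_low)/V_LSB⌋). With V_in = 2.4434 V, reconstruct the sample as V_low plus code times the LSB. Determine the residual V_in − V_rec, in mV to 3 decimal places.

0.143 mV

Step size: 6.49 V ÷ 2^15 = 198.06 µV.
Scaled input = 12336.7228 LSBs, so code = 12336.
Reconstructed: 2.4432568 V.
Error = 2.4434 − 2.4432568 = 0.000143164 V = 0.143 mV.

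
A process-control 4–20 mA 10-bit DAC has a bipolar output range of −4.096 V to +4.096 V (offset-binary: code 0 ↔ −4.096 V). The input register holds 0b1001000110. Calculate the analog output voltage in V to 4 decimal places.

LSB = 8.192 V / 2^10 = 8.000 mV.
Code 0b1001000110 = 582 decimal.
V_out = (−4.096) + 582 × 0.008 V = 0.56 V.

0.5600 V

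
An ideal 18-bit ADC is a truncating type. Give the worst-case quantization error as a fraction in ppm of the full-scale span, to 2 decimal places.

Truncating → worst-case error = 1 LSB = V_FS/2^18, so 1e+06/262144 = 3.8147 ppm of full scale.

3.81 ppm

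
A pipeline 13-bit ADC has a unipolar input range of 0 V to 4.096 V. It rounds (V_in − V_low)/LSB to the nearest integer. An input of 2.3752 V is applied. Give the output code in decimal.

code 4750

With 8192 levels over 4.096 V, one step is 0.500 mV.
Input sits at 4750.400 steps above V_low.
So the output code is 4750.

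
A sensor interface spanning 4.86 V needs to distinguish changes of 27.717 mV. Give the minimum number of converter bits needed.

Number of steps required ≥ 4.86 V / 27.717 mV = 175.34.
Need 2^N ≥ 175.34; 2^7 = 128, 2^8 = 256.
Minimum N = 8.

8 bits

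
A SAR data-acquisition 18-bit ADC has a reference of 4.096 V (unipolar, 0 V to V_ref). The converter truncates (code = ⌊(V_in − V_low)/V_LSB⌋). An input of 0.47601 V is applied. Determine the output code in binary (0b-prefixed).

With 262144 levels over 4.096 V, one step is 15.62 µV.
Input sits at 30464.640 steps above V_low.
So the output code is 30464.
In binary (0b-prefixed): 0b111011100000000.

code 0b111011100000000 (decimal 30464)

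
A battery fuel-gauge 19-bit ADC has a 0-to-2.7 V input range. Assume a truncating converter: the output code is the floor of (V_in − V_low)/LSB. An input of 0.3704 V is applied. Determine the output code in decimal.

With 524288 levels over 2.7 V, one step is 5.15 µV.
(V_in − V_low)/LSB = (0.3704 − 0) / 5.14984e-06 = 71924.546.
Floor → code 71924.

code 71924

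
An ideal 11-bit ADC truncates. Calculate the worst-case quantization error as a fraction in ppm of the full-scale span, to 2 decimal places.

Truncating → worst-case error = 1 LSB = V_FS/2^11, so 1e+06/2048 = 488.281 ppm of full scale.

488.28 ppm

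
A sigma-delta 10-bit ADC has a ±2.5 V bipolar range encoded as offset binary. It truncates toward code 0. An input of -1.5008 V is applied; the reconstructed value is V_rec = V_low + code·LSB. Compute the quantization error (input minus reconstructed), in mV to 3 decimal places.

LSB = 5/2^10 = 4.883 mV.
Scaled input = 204.6362 LSBs, so code = 204.
Code 204 maps back to (−2.5) + 204×0.00488281 V = -1.5039062 V.
V_in − V_rec = 0.00310625 V = 3.106 mV.

3.106 mV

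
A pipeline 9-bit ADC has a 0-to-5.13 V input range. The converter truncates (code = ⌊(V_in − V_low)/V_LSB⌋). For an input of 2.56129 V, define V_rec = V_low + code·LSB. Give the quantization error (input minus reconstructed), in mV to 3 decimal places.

6.310 mV

LSB = 5.13/2^9 = 10.020 mV.
(V_in − V_low)/LSB = (2.56129 − 0)/0.0100195 = 255.6297 → code 255 (floor).
V_rec = 0 + 255·0.0100195 = 2.5549805 V.
V_in − V_rec = 0.00630953 V = 6.310 mV.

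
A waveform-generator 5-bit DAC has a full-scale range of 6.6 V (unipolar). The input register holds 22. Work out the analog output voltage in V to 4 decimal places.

LSB = 6.6 V / 2^5 = 206.250 mV.
V_out = 0 + 22 × 0.20625 V = 4.5375 V.

4.5375 V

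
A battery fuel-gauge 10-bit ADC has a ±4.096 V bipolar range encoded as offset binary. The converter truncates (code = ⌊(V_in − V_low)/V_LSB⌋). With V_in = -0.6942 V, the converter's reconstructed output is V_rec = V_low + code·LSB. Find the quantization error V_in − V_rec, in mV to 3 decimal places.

1.800 mV

LSB = 8.192/2^10 = 8.000 mV.
(-0.6942 − (−4.096))/0.008 = 425.2250; ⌊·⌋ gives code 425.
Code 425 maps back to (−4.096) + 425×0.008 V = -0.696 V.
Error = -0.6942 − (−0.696) = 0.0018 V = 1.800 mV.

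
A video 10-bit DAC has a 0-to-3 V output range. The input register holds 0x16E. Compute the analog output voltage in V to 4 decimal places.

LSB = 3 V / 2^10 = 2.930 mV.
Code 0x16E = 366 decimal.
V_out = 0 + 366 × 0.00292969 V = 1.07227 V.

1.0723 V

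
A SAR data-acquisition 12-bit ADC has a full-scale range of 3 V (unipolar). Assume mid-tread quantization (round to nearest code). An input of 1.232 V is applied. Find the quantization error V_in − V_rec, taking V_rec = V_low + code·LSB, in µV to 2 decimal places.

66.41 µV

Step size: 3 V ÷ 2^12 = 0.732 mV.
(V_in − V_low)/LSB = (1.232 − 0)/0.000732422 = 1682.0907 → code 1682 (round).
Reconstructed: 1.2319336 V.
V_in − V_rec = 6.64063e-05 V = 66.41 µV.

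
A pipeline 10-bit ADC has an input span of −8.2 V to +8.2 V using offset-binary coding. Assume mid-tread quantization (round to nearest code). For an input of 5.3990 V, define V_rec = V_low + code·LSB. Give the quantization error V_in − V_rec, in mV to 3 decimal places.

LSB = 16.4/2^10 = 16.016 mV.
(5.3990 − (−8.2))/0.0160156 = 849.1083; round gives code 849.
Reconstructed: 5.3972656 V.
Difference: 0.00173438 V → 1.734 mV.

1.734 mV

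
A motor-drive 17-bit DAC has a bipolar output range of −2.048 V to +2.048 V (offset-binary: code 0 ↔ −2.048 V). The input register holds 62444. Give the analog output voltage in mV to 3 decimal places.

LSB = 4.096 V / 2^17 = 31.25 µV.
V_out = (−2.048) + 62444 × 3.125e-05 V = -0.096625 V.
= -96.625 mV.

-96.625 mV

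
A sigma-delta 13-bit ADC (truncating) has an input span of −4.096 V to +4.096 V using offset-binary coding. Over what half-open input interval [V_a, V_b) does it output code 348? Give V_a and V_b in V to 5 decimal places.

[-3.74800 V, -3.74700 V)

LSB = 8.192/2^13 = 1.000 mV.
V_a = V_low + 348·LSB = -3.748 V; V_b = V_low + 349·LSB = -3.747 V.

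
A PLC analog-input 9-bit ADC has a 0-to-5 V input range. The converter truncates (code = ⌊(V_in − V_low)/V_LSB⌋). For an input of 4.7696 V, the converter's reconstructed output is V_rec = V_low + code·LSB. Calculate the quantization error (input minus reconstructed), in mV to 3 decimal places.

3.975 mV

Step size: 5 V ÷ 2^9 = 9.766 mV.
(V_in − V_low)/LSB = (4.7696 − 0)/0.00976562 = 488.4070 → code 488 (floor).
Code 488 maps back to 0 + 488×0.00976562 V = 4.765625 V.
Difference: 0.003975 V → 3.975 mV.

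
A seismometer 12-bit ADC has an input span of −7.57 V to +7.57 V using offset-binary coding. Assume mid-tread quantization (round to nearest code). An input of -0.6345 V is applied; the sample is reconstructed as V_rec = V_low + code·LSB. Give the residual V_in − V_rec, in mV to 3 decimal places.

1.262 mV

One LSB is 15.14 V / 4096 = 3.696 mV.
(-0.6345 − (−7.57))/0.00369629 = 1876.3413; round gives code 1876.
V_rec = (−7.57) + 1876·0.00369629 = -0.63576172 V.
V_in − V_rec = 0.00126172 V = 1.262 mV.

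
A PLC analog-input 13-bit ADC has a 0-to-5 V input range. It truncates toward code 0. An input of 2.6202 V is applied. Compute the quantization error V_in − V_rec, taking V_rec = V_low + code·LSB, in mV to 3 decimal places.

0.571 mV

Step size: 5 V ÷ 2^13 = 0.610 mV.
(V_in − V_low)/LSB = (2.6202 − 0)/0.000610352 = 4292.9357 → code 4292 (floor).
Reconstructed: 2.6196289 V.
V_in − V_rec = 0.000571094 V = 0.571 mV.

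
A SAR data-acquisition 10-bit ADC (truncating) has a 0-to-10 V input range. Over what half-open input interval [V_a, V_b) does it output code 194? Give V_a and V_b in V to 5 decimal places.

LSB = 10/2^10 = 9.766 mV.
V_a = V_low + 194·LSB = 1.89453 V; V_b = V_low + 195·LSB = 1.9043 V.

[1.89453 V, 1.90430 V)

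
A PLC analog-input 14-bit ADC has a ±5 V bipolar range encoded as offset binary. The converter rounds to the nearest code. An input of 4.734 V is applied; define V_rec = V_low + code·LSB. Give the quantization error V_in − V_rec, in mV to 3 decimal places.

0.113 mV

Step size: 10 V ÷ 2^14 = 0.610 mV.
Scaled input = 15948.1856 LSBs, so code = 15948.
Reconstructed: 4.7338867 V.
V_in − V_rec = 0.000113281 V = 0.113 mV.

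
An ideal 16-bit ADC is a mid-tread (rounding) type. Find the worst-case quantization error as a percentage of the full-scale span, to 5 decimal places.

0.00076 %

Rounding → worst-case error = ½ LSB = V_FS/2^17, so 100/131072 = 0.000762939 % of full scale.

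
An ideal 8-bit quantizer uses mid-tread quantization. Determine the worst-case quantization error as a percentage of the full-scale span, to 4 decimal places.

0.1953 %

Rounding → worst-case error = ½ LSB = V_FS/2^9, so 100/512 = 0.195312 % of full scale.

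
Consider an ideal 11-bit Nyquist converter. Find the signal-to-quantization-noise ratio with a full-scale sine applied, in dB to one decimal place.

SNR ≈ 6.02·N + 1.76 dB = 6.02·11 + 1.76 = 67.98 dB.

68.0 dB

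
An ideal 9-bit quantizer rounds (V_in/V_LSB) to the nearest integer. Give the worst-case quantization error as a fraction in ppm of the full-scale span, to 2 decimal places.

976.56 ppm

Rounding → worst-case error = ½ LSB = V_FS/2^10, so 1e+06/1024 = 976.562 ppm of full scale.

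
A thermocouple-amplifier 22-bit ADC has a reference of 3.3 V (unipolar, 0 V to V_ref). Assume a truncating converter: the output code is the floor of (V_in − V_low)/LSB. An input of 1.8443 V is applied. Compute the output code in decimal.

With 4194304 levels over 3.3 V, one step is 0.79 µV.
(1.8443 − 0) / 7.86781e-07 = 2344107.536 LSBs.
⌊·⌋(2344107.536) = 2344107.

code 2344107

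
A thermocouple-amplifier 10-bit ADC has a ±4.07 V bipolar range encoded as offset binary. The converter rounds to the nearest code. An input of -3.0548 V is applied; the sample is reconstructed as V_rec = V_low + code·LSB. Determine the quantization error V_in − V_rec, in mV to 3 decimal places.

LSB = 8.14/2^10 = 7.949 mV.
Scaled input = 127.7107 LSBs, so code = 128.
Code 128 maps back to (−4.07) + 128×0.00794922 V = -3.0525 V.
Error = -3.0548 − (−3.0525) = -0.0023 V = -2.300 mV.

-2.300 mV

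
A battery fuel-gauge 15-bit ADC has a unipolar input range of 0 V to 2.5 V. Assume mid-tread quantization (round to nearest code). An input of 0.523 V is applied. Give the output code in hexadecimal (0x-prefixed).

Full-scale span = 2.5 V; LSB = 2.5/2^15 = 76.29 µV.
(0.523 − 0) / 7.62939e-05 = 6855.066 LSBs.
Round → code 6855.
In hexadecimal (0x-prefixed): 0x1AC7.

code 0x1AC7 (decimal 6855)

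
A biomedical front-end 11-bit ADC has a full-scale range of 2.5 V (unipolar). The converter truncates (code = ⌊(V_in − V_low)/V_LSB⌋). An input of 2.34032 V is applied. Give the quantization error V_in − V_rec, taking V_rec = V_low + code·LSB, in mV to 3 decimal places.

0.232 mV

LSB = 2.5/2^11 = 1.221 mV.
Scaled input = 1917.1901 LSBs, so code = 1917.
Code 1917 maps back to 0 + 1917×0.0012207 V = 2.3400879 V.
Difference: 0.000232109 V → 0.232 mV.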